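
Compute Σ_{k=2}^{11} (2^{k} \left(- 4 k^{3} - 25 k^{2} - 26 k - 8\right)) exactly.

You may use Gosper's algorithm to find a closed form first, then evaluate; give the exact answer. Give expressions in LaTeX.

Step 1: r(k) = 2*(4*k**3 + 37*k**2 + 88*k + 63)/(4*k**3 + 25*k**2 + 26*k + 8).
Normal form (A,B,C) = (2, 1, k**3 + 25*k**2/4 + 13*k/2 + 2).
Need (2)·f(k+1) − (1)·f(k) = k**3 + 25*k**2/4 + 13*k/2 + 2.
Bound: deg f ≤ 3.
Solving with deg f ≤ 3: f(k) = (4*k**3 + k**2 - 2*k + 2)/4.
Get s_k = R·t_k = 2**k*(-4*k**3 - k**2 + 2*k - 2) with R(k) = B(k−1)f(k)/C(k) = (4*k**3 + k**2 - 2*k + 2)/(4*k**3 + 25*k**2 + 26*k + 8).
Verify: 2**k*(-4*k**3 - 25*k**2 - 26*k - 8) matches t_k.
Evaluate s at k=12 and k=2: -28811264 and -136; difference -28811128.

Σ = -28811128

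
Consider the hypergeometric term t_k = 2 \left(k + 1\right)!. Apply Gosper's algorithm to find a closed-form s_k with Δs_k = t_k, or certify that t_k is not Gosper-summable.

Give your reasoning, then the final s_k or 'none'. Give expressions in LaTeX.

t_(k+1)/t_k = k + 2.
Normal form (A,B,C) = (k + 2, 1, 1).
Solve (k + 2)·f(k+1) − (1)·f(k) = 1.
d = -1 from the (1,0,0) case.
Bound -1 < 0, so the key equation has no polynomial solution.

none — t_k is not Gosper-summable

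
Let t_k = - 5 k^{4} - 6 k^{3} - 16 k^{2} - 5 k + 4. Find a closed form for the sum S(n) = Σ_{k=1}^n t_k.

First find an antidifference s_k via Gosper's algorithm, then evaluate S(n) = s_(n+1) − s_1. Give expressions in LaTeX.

The ratio is (5*k**4 + 26*k**3 + 64*k**2 + 75*k + 28)/(5*k**4 + 6*k**3 + 16*k**2 + 5*k - 4).
Normal form (A,B,C) = (1, 1, k**4 + 6*k**3/5 + 16*k**2/5 + k - 4/5).
Key eq: (1)·f(k+1) = (1)·f(k) + (k**4 + 6*k**3/5 + 16*k**2/5 + k - 4/5).
From deg A=0, deg B=0, deg C=4: d=5.
Solving with deg f ≤ 5: f(k) = k*(k**4 - k**3 + 4*k**2 - 4*k - 4)/5.
Get s_k = R·t_k = k*(-k**4 + k**3 - 4*k**2 + 4*k + 4) with R(k) = B(k−1)f(k)/C(k) = k*(k**4 - k**3 + 4*k**2 - 4*k - 4)/(5*k**4 + 6*k**3 + 16*k**2 + 5*k - 4).
Δs = -5*k**4 - 6*k**3 - 16*k**2 - 5*k + 4, as required.
Evaluate: s_(n+1) = -n**5 - 4*n**4 - 10*n**3 - 12*n**2 - n + 4; subtract s_(1) = 4 ⇒ S(n) = n*(-n**4 - 4*n**3 - 10*n**2 - 12*n - 1).

S(n) = n \left(- n^{4} - 4 n^{3} - 10 n^{2} - 12 n - 1\right)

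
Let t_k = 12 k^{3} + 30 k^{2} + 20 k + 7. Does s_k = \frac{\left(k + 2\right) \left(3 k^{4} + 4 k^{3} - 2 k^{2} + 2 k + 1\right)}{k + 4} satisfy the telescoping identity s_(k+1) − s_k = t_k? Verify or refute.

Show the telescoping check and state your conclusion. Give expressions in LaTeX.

s_(k+1) = (3*k**5 + 25*k**4 + 76*k**3 + 106*k**2 + 74*k + 24)/(k + 5)
s_(k+1) − s_k = (12*k**5 + 120*k**4 + 382*k**3 + 503*k**2 + 293*k + 86)/(k**2 + 9*k + 20)
(s_(k+1) − s_k) − t_k = 2*(-9*k**4 - 74*k**3 - 142*k**2 - 85*k - 27)/(k**2 + 9*k + 20)

Invalid: residual \frac{2 \left(- 9 k^{4} - 74 k^{3} - 142 k^{2} - 85 k - 27\right)}{k^{2} + 9 k + 20} ≠ 0.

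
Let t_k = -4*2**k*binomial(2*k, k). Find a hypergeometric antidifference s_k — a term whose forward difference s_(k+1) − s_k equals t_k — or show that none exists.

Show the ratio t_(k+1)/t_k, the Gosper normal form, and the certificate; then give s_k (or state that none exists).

none — t_k is not Gosper-summable

The ratio is 4*(2*k + 1)/(k + 1).
So A=8*k + 4 and B=k + 1, with C=1.
Solve (8*k + 4)·f(k+1) − (k)·f(k) = 1.
Bound: deg f ≤ -1.
Bound -1 < 0, so the key equation has no polynomial solution.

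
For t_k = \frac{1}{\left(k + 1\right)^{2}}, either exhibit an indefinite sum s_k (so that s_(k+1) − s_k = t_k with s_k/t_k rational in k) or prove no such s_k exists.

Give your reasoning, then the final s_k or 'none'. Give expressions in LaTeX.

The ratio is (k + 1)**2/(k + 2)**2.
Normal form (A,B,C) = (k**2 + 2*k + 1, k**2 + 4*k + 4, 1).
Need (k**2 + 2*k + 1)·f(k+1) − (k**2 + 2*k + 1)·f(k) = 1.
d = 0 from the (2,2,0) case.
Generic f = c0 gives residual -1; -1 = 0 cannot hold, so t_k is not Gosper-summable.

none (Gosper's algorithm certifies no s_k)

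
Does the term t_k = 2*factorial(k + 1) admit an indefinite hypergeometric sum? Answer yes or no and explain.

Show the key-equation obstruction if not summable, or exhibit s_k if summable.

The ratio is k + 2.
Normal form (A,B,C) = (k + 2, 1, 1).
f must satisfy (k + 2)·f(k+1) − (1)·f(k) = 1.
Degrees (1,0,0) ⇒ d ≤ -1.
Negative degree bound (-1): no f exists, t_k not Gosper-summable.

No; the degree bound rules out any f.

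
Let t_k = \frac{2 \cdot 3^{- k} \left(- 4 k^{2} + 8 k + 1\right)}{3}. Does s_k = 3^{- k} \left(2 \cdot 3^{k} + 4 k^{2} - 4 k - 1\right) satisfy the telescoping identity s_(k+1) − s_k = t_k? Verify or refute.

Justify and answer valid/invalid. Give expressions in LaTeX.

s_(k+1) = (6*3**k + 4*k**2 + 4*k - 1)/(3*3**k)
s_(k+1) − s_k = 2*(-4*k**2 + 8*k + 1)/(3*3**k)
(s_(k+1) − s_k) − t_k = 0

Valid: the claim telescopes to t_k.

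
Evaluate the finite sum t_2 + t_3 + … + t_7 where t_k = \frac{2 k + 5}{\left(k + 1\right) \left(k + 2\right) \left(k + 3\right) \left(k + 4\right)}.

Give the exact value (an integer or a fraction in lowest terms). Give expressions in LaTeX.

Σ = 28/495

r(k) = (k + 1)*(2*k + 7)/((k + 5)*(2*k + 5)) after simplifying.
Factor: A=k + 1; B=k + 5; C=k + 5/2.
Set up (k + 1)·f(k+1) − (k + 4)·f(k) − (k + 5/2) = 0.
Bound: deg f ≤ 3.
Solving with deg f ≤ 3: f(k) = k*(k + 2)*(k + 4)/6.
Get s_k = R·t_k = k*(k + 4)/(3*(k**2 + 4*k + 3)) with R(k) = B(k−1)f(k)/C(k) = k*(k + 2)*(k + 4)**2/(3*(2*k + 5)).
s_(k+1) − s_k = (2*k + 5)/(k**4 + 10*k**3 + 35*k**2 + 50*k + 24) = t_k.
Evaluate s at k=8 and k=2: 32/99 and 4/15; difference 28/495.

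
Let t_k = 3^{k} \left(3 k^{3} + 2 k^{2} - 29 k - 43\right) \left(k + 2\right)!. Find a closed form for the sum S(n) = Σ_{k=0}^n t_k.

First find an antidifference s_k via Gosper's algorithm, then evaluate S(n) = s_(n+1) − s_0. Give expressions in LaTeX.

S(n) = 3 \cdot 3^{n} n^{2} \left(n + 3\right)! - 6 \cdot 3^{n} n \left(n + 3\right)! - 15 \cdot 3^{n} \left(n + 3\right)! + 4

r(k) = 3*(3*k**4 + 20*k**3 + 17*k**2 - 115*k - 201)/(3*k**3 + 2*k**2 - 29*k - 43) after simplifying.
Factor: A=3*k + 9; B=1; C=k**3 + 2*k**2/3 - 29*k/3 - 43/3.
Key eq: (3*k + 9)·f(k+1) = (1)·f(k) + (k**3 + 2*k**2/3 - 29*k/3 - 43/3).
deg f ≤ 2 (via 1,0,3).
Match coefficients ⇒ f(k) = (k**2 - 4*k - 2)/3.
Then R = B(k−1)f/C = (k**2 - 4*k - 2)/(3*k**3 + 2*k**2 - 29*k - 43), so s_k = R(k)·t_k = 3**k*(k**2 - 4*k - 2)*factorial(k + 2).
Δs = 3**k*(3*k**3 + 2*k**2 - 29*k - 43)*factorial(k + 2), as required.
Telescope: S(n) = s_(n+1) − s_(0) = 3**(n + 1)*(n**2 - 2*n - 5)*factorial(n + 3) − (-4) = 3*3**n*n**2*factorial(n + 3) - 6*3**n*n*factorial(n + 3) - 15*3**n*factorial(n + 3) + 4.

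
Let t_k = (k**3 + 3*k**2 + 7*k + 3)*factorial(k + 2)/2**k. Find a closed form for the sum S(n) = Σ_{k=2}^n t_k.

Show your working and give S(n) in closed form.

S(n) = (-48*2**n + n**5*factorial(n) + 8*n**4*factorial(n) + 24*n**3*factorial(n) + 34*n**2*factorial(n) + 23*n*factorial(n) + 6*factorial(n))/2**n

Compute t_(k+1)/t_k: get (k**4 + 9*k**3 + 34*k**2 + 62*k + 42)/(2*(k**3 + 3*k**2 + 7*k + 3)).
Gosper form: A/B · C(k+1)/C(k) with A=k/2 + 3/2, B=1, C=k**3 + 3*k**2 + 7*k + 3.
Key eq: (k/2 + 3/2)·f(k+1) = (1)·f(k) + (k**3 + 3*k**2 + 7*k + 3).
d = 2 from the (1,0,3) case.
Coefficient equations give f(k) = 2*k**2.
R(k) = B(k−1)·f(k)/C(k) = 2*k**2/(k**3 + 3*k**2 + 7*k + 3); s_k = R·t_k = 2**(1 - k)*k**2*factorial(k + 2).
Check: Δs_k = (k**3 + 3*k**2 + 7*k + 3)*factorial(k + 2)/2**k. ✓
Σ_(k=2)^n t_k = s_(n+1) − s_(2) = ((n + 1)**2*factorial(n + 3)/2**n) − (48), i.e. (-48*2**n + n**5*factorial(n) + 8*n**4*factorial(n) + 24*n**3*factorial(n) + 34*n**2*factorial(n) + 23*n*factorial(n) + 6*factorial(n))/2**n.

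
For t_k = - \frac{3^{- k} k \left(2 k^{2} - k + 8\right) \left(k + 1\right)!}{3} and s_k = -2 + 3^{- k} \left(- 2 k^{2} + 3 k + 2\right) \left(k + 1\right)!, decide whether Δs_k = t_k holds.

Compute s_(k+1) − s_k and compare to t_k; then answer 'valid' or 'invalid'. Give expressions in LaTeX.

s_(k+1) = 3**(-k - 1)*(3*k - 2*(k + 1)**2 + 5)*factorial(k + 2) - 2
s_(k+1) − s_k = -k*(2*k**2 - k + 8)*factorial(k + 1)/(3*3**k)
(s_(k+1) − s_k) − t_k = 0

valid (s_(k+1) − s_k reduces to t_k)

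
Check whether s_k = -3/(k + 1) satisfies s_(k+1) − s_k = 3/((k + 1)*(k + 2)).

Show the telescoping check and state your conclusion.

valid (s_(k+1) − s_k reduces to t_k)

s_(k+1) = -3/(k + 2)
s_(k+1) − s_k = 3/((k + 1)*(k + 2))
(s_(k+1) − s_k) − t_k = 0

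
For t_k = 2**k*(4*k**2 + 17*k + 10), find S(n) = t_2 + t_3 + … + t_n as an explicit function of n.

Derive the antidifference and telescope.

S(n) = 8*2**n*n**2 + 18*2**n*n + 10*2**n - 72

The ratio is 2*(4*k**2 + 25*k + 31)/(4*k**2 + 17*k + 10).
Normal form (A,B,C) = (2, 1, k**2 + 17*k/4 + 5/2).
Solve (2)·f(k+1) − (1)·f(k) = k**2 + 17*k/4 + 5/2.
deg f ≤ 2 (via 0,0,2).
Solve for f: f(k) = k*(4*k + 1)/4 (degree 2 ≤ 2).
R(k) = B(k−1)·f(k)/C(k) = k*(4*k + 1)/(4*k**2 + 17*k + 10); s_k = R·t_k = 2**k*k*(4*k + 1).
Verify: 2**k*(4*k**2 + 17*k + 10) matches t_k.
s_(n+1) = 2**(n + 1)*(4*n**2 + 9*n + 5) and s_(2) = 72, so S(n) = 8*2**n*n**2 + 18*2**n*n + 10*2**n - 72.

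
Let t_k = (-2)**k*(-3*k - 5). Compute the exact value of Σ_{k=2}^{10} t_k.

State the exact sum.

Σ = -24588

t_(k+1)/t_k = 2*(-3*k - 8)/(3*k + 5).
Take A(k)=-2, B(k)=1, C(k)=k + 5/3.
Key eq: (-2)·f(k+1) = (1)·f(k) + (k + 5/3).
deg f ≤ 1 (via 0,0,1).
Solving with deg f ≤ 1: f(k) = -(k + 1)/3.
Certificate R = B(k−1)f/C = -(k + 1)/(3*k + 5) gives s_k = (-2)**k*(k + 1).
Verify: (-2)**k*(-3*k - 5) matches t_k.
Σ_(k=2)^(10) t_k = s_(11) − s_(2) = -24576 − (12) = -24588.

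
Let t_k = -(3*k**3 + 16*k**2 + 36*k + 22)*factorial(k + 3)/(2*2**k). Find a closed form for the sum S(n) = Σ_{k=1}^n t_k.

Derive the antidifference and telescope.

S(n) = (96*2**n - 3*n**6*factorial(n) - 40*n**5*factorial(n) - 209*n**4*factorial(n) - 540*n**3*factorial(n) - 712*n**2*factorial(n) - 440*n*factorial(n) - 96*factorial(n))/(2*2**n)

r(k) = (3*k**4 + 37*k**3 + 177*k**2 + 385*k + 308)/(2*(3*k**3 + 16*k**2 + 36*k + 22)) after simplifying.
Gosper form: A/B · C(k+1)/C(k) with A=k/2 + 2, B=1, C=k**3 + 16*k**2/3 + 12*k + 22/3.
Need (k/2 + 2)·f(k+1) − (1)·f(k) = k**3 + 16*k**2/3 + 12*k + 22/3.
deg f ≤ 2 (via 1,0,3).
Match coefficients ⇒ f(k) = 2*(3*k**2 + 4*k - 3)/3.
Get s_k = R·t_k = -(3*k**2 + 4*k - 3)*factorial(k + 3)/2**k with R(k) = B(k−1)f(k)/C(k) = 2*(3*k**2 + 4*k - 3)/(3*k**3 + 16*k**2 + 36*k + 22).
Δs = -(3*k**3 + 16*k**2 + 36*k + 22)*factorial(k + 3)/(2*2**k), as required.
s_(n+1) = -2**(-n - 1)*(3*n**2 + 10*n + 4)*factorial(n + 4) and s_(1) = -48, so S(n) = (96*2**n - 3*n**6*factorial(n) - 40*n**5*factorial(n) - 209*n**4*factorial(n) - 540*n**3*factorial(n) - 712*n**2*factorial(n) - 440*n*factorial(n) - 96*factorial(n))/(2*2**n).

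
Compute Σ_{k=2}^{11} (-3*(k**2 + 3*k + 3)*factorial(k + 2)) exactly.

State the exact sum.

Compute t_(k+1)/t_k: get (k + 3)*(3*k + (k + 1)**2 + 6)/(k**2 + 3*k + 3).
Gosper form: A/B · C(k+1)/C(k) with A=k + 3, B=1, C=k**2 + 3*k + 3.
Solve (k + 3)·f(k+1) − (1)·f(k) = k**2 + 3*k + 3.
Degrees (1,0,2) ⇒ d ≤ 1.
Match coefficients ⇒ f(k) = k.
Get s_k = R·t_k = -3*k*factorial(k + 2) with R(k) = B(k−1)f(k)/C(k) = k/(k**2 + 3*k + 3).
Verify: -3*(k**2 + 3*k + 3)*factorial(k + 2) matches t_k.
Sum = s_(12) − s_(2); s_(12) = -3138418483200, s_(2) = -144 ⇒ -3138418483056.

Σ = -3138418483056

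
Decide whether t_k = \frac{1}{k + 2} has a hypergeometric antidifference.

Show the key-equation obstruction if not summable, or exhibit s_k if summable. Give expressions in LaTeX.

t_(k+1)/t_k = (k + 2)/(k + 3).
Normal form (A,B,C) = (k + 2, k + 3, 1).
f must satisfy (k + 2)·f(k+1) − (k + 2)·f(k) = 1.
d = 0 from the (1,1,0) case.
Put f(k) = c0: A·f(k+1) − B(k−1)·f(k) − C = -1; need -1 = 0 — inconsistent ⇒ no f, not summable.

No. Not Gosper-summable.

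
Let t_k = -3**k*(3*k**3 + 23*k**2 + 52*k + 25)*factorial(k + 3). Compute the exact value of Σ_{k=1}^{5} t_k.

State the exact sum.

Step 1: r(k) = 3*(3*k**4 + 44*k**3 + 235*k**2 + 531*k + 412)/(3*k**3 + 23*k**2 + 52*k + 25).
So A=3*k + 12 and B=1, with C=k**3 + 23*k**2/3 + 52*k/3 + 25/3.
Solve (3*k + 12)·f(k+1) − (1)·f(k) = k**3 + 23*k**2/3 + 52*k/3 + 25/3.
From deg A=1, deg B=0, deg C=3: d=2.
A polynomial solution: f(k) = (k**2 + 2*k - 1)/3.
Then R = B(k−1)f/C = (k**2 + 2*k - 1)/(3*k**3 + 23*k**2 + 52*k + 25), so s_k = R(k)·t_k = -3**k*(k**2 + 2*k - 1)*factorial(k + 3).
Check: Δs_k = -3**k*(3*k**3 + 23*k**2 + 52*k + 25)*factorial(k + 3). ✓
Evaluate s at k=6 and k=1: -12433357440 and -144; difference -12433357296.

Σ = -12433357296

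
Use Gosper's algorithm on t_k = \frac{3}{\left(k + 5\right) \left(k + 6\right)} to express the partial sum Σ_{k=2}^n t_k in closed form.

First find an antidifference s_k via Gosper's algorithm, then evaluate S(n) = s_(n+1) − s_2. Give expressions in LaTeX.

r(k) = (k + 5)/(k + 7) after simplifying.
So A=k + 5 and B=k + 7, with C=1.
Need (k + 5)·f(k+1) − (k + 6)·f(k) = 1.
deg f ≤ 1 (via 1,1,0).
A polynomial solution: f(k) = k/5.
Certificate R = B(k−1)f/C = k*(k + 6)/5 gives s_k = 3*k/(5*(k + 5)).
s_(k+1) − s_k = 3/(k**2 + 11*k + 30) = t_k.
s_(n+1) = 3*(n + 1)/(5*(n + 6)) and s_(2) = 6/35, so S(n) = 3*(n - 1)/(7*(n + 6)).

S(n) = \frac{3 \left(n - 1\right)}{7 \left(n + 6\right)}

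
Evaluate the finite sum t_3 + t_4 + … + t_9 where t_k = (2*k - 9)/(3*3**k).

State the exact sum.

Σ = -731/19683

t_(k+1)/t_k = (2*k - 7)/(3*(2*k - 9)).
Factor: A=1/3; B=1; C=k - 9/2.
Key eq: (1/3)·f(k+1) = (1)·f(k) + (k - 9/2).
Degrees (0,0,1) ⇒ d ≤ 1.
Match coefficients ⇒ f(k) = -3*(k - 4)/2.
R(k) = B(k−1)·f(k)/C(k) = -3*(k - 4)/(2*k - 9); s_k = R·t_k = (4 - k)/3**k.
s_(k+1) − s_k = (2*k - 9)/(3*3**k) = t_k.
Σ_(k=3)^(9) t_k = s_(10) − s_(3) = -2/19683 − (1/27) = -731/19683.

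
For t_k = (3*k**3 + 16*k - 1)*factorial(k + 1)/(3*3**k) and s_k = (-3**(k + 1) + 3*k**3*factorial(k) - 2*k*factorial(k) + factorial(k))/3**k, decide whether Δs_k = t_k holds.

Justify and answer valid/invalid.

s_(k+1) = (-9*3**k + 3*k**4*factorial(k) + 12*k**3*factorial(k) + 16*k**2*factorial(k) + 9*k*factorial(k) + 2*factorial(k))/(3*3**k)
s_(k+1) − s_k = (3*k**3 + 16*k - 1)*factorial(k + 1)/(3*3**k)
(s_(k+1) − s_k) − t_k = 0

Valid: the claim telescopes to t_k.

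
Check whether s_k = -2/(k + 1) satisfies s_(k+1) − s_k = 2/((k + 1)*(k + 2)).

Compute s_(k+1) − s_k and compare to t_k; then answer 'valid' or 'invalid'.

s_(k+1) = -2/(k + 2)
s_(k+1) − s_k = 2/((k + 1)*(k + 2))
(s_(k+1) − s_k) − t_k = 0

valid; difference matches t_k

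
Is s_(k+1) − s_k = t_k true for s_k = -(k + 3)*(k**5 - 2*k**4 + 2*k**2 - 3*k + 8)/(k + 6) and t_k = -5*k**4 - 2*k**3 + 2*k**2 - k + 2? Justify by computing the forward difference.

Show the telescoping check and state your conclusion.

Invalid: residual 3*(4*k**5 + 34*k**4 + 10*k**3 - 13*k**2 + 7*k - 20)/(k**2 + 13*k + 42) ≠ 0.

s_(k+1) = -(k + 4)*(-3*k + (k + 1)**5 - 2*(k + 1)**4 + 2*(k + 1)**2 + 5)/(k + 7)
s_(k+1) − s_k = (-5*k**6 - 55*k**5 - 132*k**4 - 29*k**3 + 34*k**2 + 5*k + 24)/(k**2 + 13*k + 42)
(s_(k+1) − s_k) − t_k = 3*(4*k**5 + 34*k**4 + 10*k**3 - 13*k**2 + 7*k - 20)/(k**2 + 13*k + 42)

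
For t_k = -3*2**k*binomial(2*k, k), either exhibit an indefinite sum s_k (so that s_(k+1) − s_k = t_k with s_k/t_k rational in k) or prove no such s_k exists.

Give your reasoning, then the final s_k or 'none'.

no hypergeometric antidifference exists

Step 1: r(k) = 4*(2*k + 1)/(k + 1).
Normal form (A,B,C) = (8*k + 4, k + 1, 1).
Need (8*k + 4)·f(k+1) − (k)·f(k) = 1.
deg f ≤ -1 (via 1,1,0).
d = -1 < 0 ⇒ no nonzero polynomial f; not summable.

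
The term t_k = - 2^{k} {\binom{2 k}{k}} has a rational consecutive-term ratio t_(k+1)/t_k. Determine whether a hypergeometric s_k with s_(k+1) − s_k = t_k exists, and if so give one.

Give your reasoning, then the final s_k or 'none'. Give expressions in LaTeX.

none (Gosper's algorithm certifies no s_k)

t_(k+1)/t_k = 4*(2*k + 1)/(k + 1).
Gosper form: A/B · C(k+1)/C(k) with A=8*k + 4, B=k + 1, C=1.
Solve (8*k + 4)·f(k+1) − (k)·f(k) = 1.
deg f ≤ -1 (via 1,1,0).
deg f ≤ -1 is impossible — no certificate.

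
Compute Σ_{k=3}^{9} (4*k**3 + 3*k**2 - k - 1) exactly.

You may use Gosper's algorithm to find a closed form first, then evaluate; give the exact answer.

Σ = 8855

r(k) = (4*k**3 + 15*k**2 + 17*k + 5)/(4*k**3 + 3*k**2 - k - 1) after simplifying.
Factor: A=1; B=1; C=k**3 + 3*k**2/4 - k/4 - 1/4.
Solve (1)·f(k+1) − (1)·f(k) = k**3 + 3*k**2/4 - k/4 - 1/4.
d = 4 from the (0,0,3) case.
Solving with deg f ≤ 4: f(k) = k**2*(k**2 - k - 1)/4.
Get s_k = R·t_k = k**2*(k**2 - k - 1) with R(k) = B(k−1)f(k)/C(k) = k**2*(k**2 - k - 1)/(4*k**3 + 3*k**2 - k - 1).
Δs = 4*k**3 + 3*k**2 - k - 1, as required.
Evaluate s at k=10 and k=3: 8900 and 45; difference 8855.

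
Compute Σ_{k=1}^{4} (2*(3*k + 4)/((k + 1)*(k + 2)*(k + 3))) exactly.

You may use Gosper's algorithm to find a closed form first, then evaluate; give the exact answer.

Ratio r(k) = (k + 1)*(3*k + 7)/((k + 4)*(3*k + 4)).
Take A(k)=k + 1, B(k)=k + 4, C(k)=k + 4/3.
Solve (k + 1)·f(k+1) − (k + 3)·f(k) = k + 4/3.
Degrees (1,1,1) ⇒ d ≤ 2.
Coefficient equations give f(k) = k*(7*k + 9)/12.
Certificate R = B(k−1)f/C = k*(k + 3)*(7*k + 9)/(4*(3*k + 4)) gives s_k = k*(7*k + 9)/(2*(k + 1)*(k + 2)).
Verify: 2*(3*k + 4)/(k**3 + 6*k**2 + 11*k + 6) matches t_k.
Telescoping: Σ = s_(5) − s_(1) = 55/21 − (4/3) = 9/7.

Σ = 9/7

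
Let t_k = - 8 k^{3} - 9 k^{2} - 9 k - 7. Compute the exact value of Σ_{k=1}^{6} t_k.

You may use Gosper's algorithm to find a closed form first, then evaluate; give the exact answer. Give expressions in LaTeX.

Σ = -4578

Compute t_(k+1)/t_k: get (8*k**3 + 33*k**2 + 51*k + 33)/(8*k**3 + 9*k**2 + 9*k + 7).
So A=1 and B=1, with C=k**3 + 9*k**2/8 + 9*k/8 + 7/8.
Need (1)·f(k+1) − (1)·f(k) = k**3 + 9*k**2/8 + 9*k/8 + 7/8.
Degrees (0,0,3) ⇒ d ≤ 4.
Coefficient equations give f(k) = k*(2*k**3 - k**2 + 2*k + 4)/8.
Then R = B(k−1)f/C = k*(2*k**3 - k**2 + 2*k + 4)/(8*k**3 + 9*k**2 + 9*k + 7), so s_k = R(k)·t_k = k*(-2*k**3 + k**2 - 2*k - 4).
Check: Δs_k = -8*k**3 - 9*k**2 - 9*k - 7. ✓
Σ_(k=1)^(6) t_k = s_(7) − s_(1) = -4585 − (-7) = -4578.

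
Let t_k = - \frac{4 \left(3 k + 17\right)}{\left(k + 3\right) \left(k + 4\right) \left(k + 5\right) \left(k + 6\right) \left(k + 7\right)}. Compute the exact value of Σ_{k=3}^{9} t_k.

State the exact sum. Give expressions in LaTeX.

Ratio r(k) = (k + 3)*(3*k + 20)/((k + 8)*(3*k + 17)).
Factor: A=k + 3; B=k + 8; C=k + 17/3.
Key eq: (k + 3)·f(k+1) = (k + 7)·f(k) + (k + 17/3).
d = 4 from the (1,1,1) case.
Coefficient equations give f(k) = k*(k + 5)*(k**2 + 13*k + 54)/216.
So s_k = (B(k−1)f/C)·t_k = (k*(k + 5)*(k + 7)*(k**2 + 13*k + 54)/(72*(3*k + 17)))·t_k = k*(-k**2 - 13*k - 54)/(18*(k**3 + 13*k**2 + 54*k + 72)).
s_(k+1) − s_k = 4*(-3*k - 17)/(k**5 + 25*k**4 + 245*k**3 + 1175*k**2 + 2754*k + 2520) = t_k.
Evaluate s at k=10 and k=3: -355/6552 and -17/378; difference -181/19656.

Σ = -181/19656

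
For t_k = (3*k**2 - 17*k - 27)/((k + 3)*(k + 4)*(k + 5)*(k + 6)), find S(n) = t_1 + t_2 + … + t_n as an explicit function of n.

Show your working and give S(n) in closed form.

Compute t_(k+1)/t_k: get (k + 3)*(17*k - 3*(k + 1)**2 + 44)/((k + 7)*(-3*k**2 + 17*k + 27)).
So A=k + 3 and B=k + 7, with C=k**2 - 17*k/3 - 9.
Solve (k + 3)·f(k+1) − (k + 6)·f(k) = k**2 - 17*k/3 - 9.
d = 3 from the (1,1,2) case.
Match coefficients ⇒ f(k) = -k*(k**2 + 57*k + 77)/45.
Then R = B(k−1)f/C = -k*(k + 6)*(k**2 + 57*k + 77)/(15*(3*k**2 - 17*k - 27)), so s_k = R(k)·t_k = k*(-k**2 - 57*k - 77)/(15*(k + 3)*(k + 4)*(k + 5)).
Check: Δs_k = (3*k**2 - 17*k - 27)/(k**4 + 18*k**3 + 119*k**2 + 342*k + 360). ✓
s_(n+1) = (-n**3 - 60*n**2 - 194*n - 135)/(15*(n**3 + 15*n**2 + 74*n + 120)) and s_(1) = -3/40, so S(n) = n*(n**2 - 345*n - 886)/(120*(n**3 + 15*n**2 + 74*n + 120)).

S(n) = n*(n**2 - 345*n - 886)/(120*(n**3 + 15*n**2 + 74*n + 120))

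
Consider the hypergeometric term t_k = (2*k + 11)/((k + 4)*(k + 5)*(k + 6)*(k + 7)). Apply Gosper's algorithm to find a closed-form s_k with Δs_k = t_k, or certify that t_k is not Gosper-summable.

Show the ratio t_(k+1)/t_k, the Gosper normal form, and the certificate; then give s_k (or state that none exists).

s_k = k*(k + 10)/(24*(k**2 + 10*k + 24))

t_(k+1)/t_k = (k + 4)*(2*k + 13)/((k + 8)*(2*k + 11)).
Take A(k)=k + 4, B(k)=k + 8, C(k)=k + 11/2.
Key eq: (k + 4)·f(k+1) = (k + 7)·f(k) + (k + 11/2).
Degrees (1,1,1) ⇒ d ≤ 3.
A polynomial solution: f(k) = k*(k + 5)*(k + 10)/48.
So s_k = (B(k−1)f/C)·t_k = (k*(k + 5)*(k + 7)*(k + 10)/(24*(2*k + 11)))·t_k = k*(k + 10)/(24*(k**2 + 10*k + 24)).
s_(k+1) − s_k = (2*k + 11)/(k**4 + 22*k**3 + 179*k**2 + 638*k + 840) = t_k.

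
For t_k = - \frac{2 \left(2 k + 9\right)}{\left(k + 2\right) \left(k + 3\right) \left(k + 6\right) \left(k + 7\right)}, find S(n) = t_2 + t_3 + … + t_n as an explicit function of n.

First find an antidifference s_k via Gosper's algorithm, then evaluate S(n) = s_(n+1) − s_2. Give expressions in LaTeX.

S(n) = \frac{- n^{2} - 10 n + 11}{16 \left(n^{2} + 10 n + 21\right)}

The ratio is (k + 2)*(k + 6)*(2*k + 11)/((k + 4)*(k + 8)*(2*k + 9)).
So A=k + 2 and B=k + 8, with C=k**3 + 27*k**2/2 + 121*k/2 + 90.
Set up (k + 2)·f(k+1) − (k + 7)·f(k) − (k**3 + 27*k**2/2 + 121*k/2 + 90) = 0.
Degrees (1,1,3) ⇒ d ≤ 5.
Solve for f: f(k) = k*(k + 3)*(k + 4)*(k + 5)*(k + 8)/24 (degree 5 ≤ 5).
Get s_k = R·t_k = k*(-k - 8)/(6*(k**2 + 8*k + 12)) with R(k) = B(k−1)f(k)/C(k) = k*(k + 3)*(k + 7)*(k + 8)/(12*(2*k + 9)).
Δs = 2*(-2*k - 9)/(k**4 + 18*k**3 + 113*k**2 + 288*k + 252), as required.
s_(n+1) = (-n**2 - 10*n - 9)/(6*(n**2 + 10*n + 21)) and s_(2) = -5/48, so S(n) = (-n**2 - 10*n + 11)/(16*(n**2 + 10*n + 21)).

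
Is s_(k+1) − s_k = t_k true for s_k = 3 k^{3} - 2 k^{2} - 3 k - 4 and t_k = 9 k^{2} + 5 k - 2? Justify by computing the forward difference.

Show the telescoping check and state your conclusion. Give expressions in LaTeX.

valid; difference matches t_k

s_(k+1) = 3*k**3 + 7*k**2 + 2*k - 6
s_(k+1) − s_k = 9*k**2 + 5*k - 2
(s_(k+1) − s_k) − t_k = 0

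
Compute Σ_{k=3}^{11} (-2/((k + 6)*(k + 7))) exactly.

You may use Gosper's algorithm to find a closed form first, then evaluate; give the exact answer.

The ratio is (k + 6)/(k + 8).
Factor: A=k + 6; B=k + 8; C=1.
Key eq: (k + 6)·f(k+1) = (k + 7)·f(k) + (1).
d = 1 from the (1,1,0) case.
Solving with deg f ≤ 1: f(k) = k/6.
R(k) = B(k−1)·f(k)/C(k) = k*(k + 7)/6; s_k = R·t_k = -k/(3*k + 18).
Δs = -2/(k**2 + 13*k + 42), as required.
Σ_(k=3)^(11) t_k = s_(12) − s_(3) = -2/9 − (-1/9) = -1/9.

Σ = -1/9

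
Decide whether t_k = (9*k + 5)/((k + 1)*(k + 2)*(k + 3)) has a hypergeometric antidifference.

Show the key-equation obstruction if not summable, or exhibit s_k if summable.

The ratio is (k + 1)*(9*k + 14)/((k + 4)*(9*k + 5)).
Normal form (A,B,C) = (k + 1, k + 4, k + 5/9).
Need (k + 1)·f(k+1) − (k + 3)·f(k) = k + 5/9.
Degrees (1,1,1) ⇒ d ≤ 2.
Solving with deg f ≤ 2: f(k) = k*(7*k + 3)/18.
R(k) = B(k−1)·f(k)/C(k) = k*(k + 3)*(7*k + 3)/(2*(9*k + 5)); s_k = R·t_k = k*(7*k + 3)/(2*(k + 1)*(k + 2)).
Δs = (9*k + 5)/(k**3 + 6*k**2 + 11*k + 6), as required.

Yes. s_k = k*(7*k + 3)/(2*(k + 1)*(k + 2)).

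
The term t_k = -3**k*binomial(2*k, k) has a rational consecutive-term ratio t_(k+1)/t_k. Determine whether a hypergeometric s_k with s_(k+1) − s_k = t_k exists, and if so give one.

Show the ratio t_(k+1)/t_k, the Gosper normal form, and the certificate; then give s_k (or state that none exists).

r(k) = 6*(2*k + 1)/(k + 1) after simplifying.
Factor: A=12*k + 6; B=k + 1; C=1.
Set up (12*k + 6)·f(k+1) − (k)·f(k) − (1) = 0.
deg f ≤ -1 (via 1,1,0).
d = -1 < 0 ⇒ no nonzero polynomial f; not summable.

no hypergeometric antidifference exists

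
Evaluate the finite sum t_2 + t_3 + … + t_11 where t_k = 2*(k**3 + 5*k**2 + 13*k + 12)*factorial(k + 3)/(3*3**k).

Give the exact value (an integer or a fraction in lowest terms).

Step 1: r(k) = (k**4 + 12*k**3 + 58*k**2 + 135*k + 124)/(3*(k**3 + 5*k**2 + 13*k + 12)).
Take A(k)=k/3 + 4/3, B(k)=1, C(k)=k**3 + 5*k**2 + 13*k + 12.
Key eq: (k/3 + 4/3)·f(k+1) = (1)·f(k) + (k**3 + 5*k**2 + 13*k + 12).
d = 2 from the (1,0,3) case.
Solving with deg f ≤ 2: f(k) = 3*k*(k + 2).
So s_k = (B(k−1)f/C)·t_k = (3*k*(k + 2)/(k**3 + 5*k**2 + 13*k + 12))·t_k = 2*k*(k + 2)*factorial(k + 3)/3**k.
Check: Δs_k = 2*(k**3 + 5*k**2 + 13*k + 12)*factorial(k + 3)/(3*3**k). ✓
Sum = s_(12) − s_(2); s_(12) = 200904704000/243, s_(2) = 640/3 ⇒ 200904652160/243.

Σ = 200904652160/243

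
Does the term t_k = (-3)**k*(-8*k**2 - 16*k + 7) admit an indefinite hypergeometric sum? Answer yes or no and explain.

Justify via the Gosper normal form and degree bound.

Compute t_(k+1)/t_k: get 3*(-8*k**2 - 32*k - 17)/(8*k**2 + 16*k - 7).
So A=-3 and B=1, with C=k**2 + 2*k - 7/8.
Key eq: (-3)·f(k+1) = (1)·f(k) + (k**2 + 2*k - 7/8).
Bound: deg f ≤ 2.
Match coefficients ⇒ f(k) = -(2*k**2 + k - 4)/8.
Then R = B(k−1)f/C = -(2*k**2 + k - 4)/(8*k**2 + 16*k - 7), so s_k = R(k)·t_k = (-3)**k*(2*k**2 + k - 4).
Δs = (-3)**k*(-8*k**2 - 16*k + 7), as required.

Yes. s_k = (-3)**k*(2*k**2 + k - 4).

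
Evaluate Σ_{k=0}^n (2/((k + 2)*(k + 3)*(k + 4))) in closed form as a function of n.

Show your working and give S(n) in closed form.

t_(k+1)/t_k = (k + 2)/(k + 5).
Normal form (A,B,C) = (k + 2, k + 5, 1).
Set up (k + 2)·f(k+1) − (k + 4)·f(k) − (1) = 0.
Degrees (1,1,0) ⇒ d ≤ 2.
Match coefficients ⇒ f(k) = k*(k + 5)/12.
R(k) = B(k−1)·f(k)/C(k) = k*(k + 4)*(k + 5)/12; s_k = R·t_k = k*(k + 5)/(6*(k + 2)*(k + 3)).
Check: Δs_k = 2/(k**3 + 9*k**2 + 26*k + 24). ✓
Evaluate: s_(n+1) = (n**2 + 7*n + 6)/(6*(n**2 + 7*n + 12)); subtract s_(0) = 0 ⇒ S(n) = (n**2 + 7*n + 6)/(6*(n**2 + 7*n + 12)).

S(n) = (n**2 + 7*n + 6)/(6*(n**2 + 7*n + 12))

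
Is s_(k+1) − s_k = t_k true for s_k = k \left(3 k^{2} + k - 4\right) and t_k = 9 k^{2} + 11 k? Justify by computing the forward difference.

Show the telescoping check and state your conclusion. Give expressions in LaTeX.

s_(k+1) = k*(3*k**2 + 10*k + 7)
s_(k+1) − s_k = k*(9*k + 11)
(s_(k+1) − s_k) − t_k = 0

valid; difference matches t_k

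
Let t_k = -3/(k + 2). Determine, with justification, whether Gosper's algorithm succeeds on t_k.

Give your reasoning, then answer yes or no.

Ratio r(k) = (k + 2)/(k + 3).
Normal form (A,B,C) = (k + 2, k + 3, 1).
Solve (k + 2)·f(k+1) − (k + 2)·f(k) = 1.
Degrees (1,1,0) ⇒ d ≤ 0.
Generic f = c0 gives residual -1; -1 = 0 cannot hold, so t_k is not Gosper-summable.

No. Not Gosper-summable.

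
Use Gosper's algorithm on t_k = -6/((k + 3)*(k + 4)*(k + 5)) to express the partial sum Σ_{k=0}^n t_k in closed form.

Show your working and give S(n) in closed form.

S(n) = (-n**2 - 9*n - 8)/(4*(n**2 + 9*n + 20))

Compute t_(k+1)/t_k: get (k + 3)/(k + 6).
Normal form (A,B,C) = (k + 3, k + 6, 1).
Key eq: (k + 3)·f(k+1) = (k + 5)·f(k) + (1).
deg f ≤ 2 (via 1,1,0).
Solving with deg f ≤ 2: f(k) = k*(k + 7)/24.
Then R = B(k−1)f/C = k*(k + 5)*(k + 7)/24, so s_k = R(k)·t_k = k*(-k - 7)/(4*(k + 3)*(k + 4)).
s_(k+1) − s_k = -6/(k**3 + 12*k**2 + 47*k + 60) = t_k.
Σ_(k=0)^n t_k = s_(n+1) − s_(0) = ((-n**2 - 9*n - 8)/(4*(n**2 + 9*n + 20))) − (0), i.e. (-n**2 - 9*n - 8)/(4*(n**2 + 9*n + 20)).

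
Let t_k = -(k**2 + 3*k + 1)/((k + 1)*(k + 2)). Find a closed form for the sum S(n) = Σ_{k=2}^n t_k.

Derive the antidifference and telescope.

Compute t_(k+1)/t_k: get (k + 1)*(3*k + (k + 1)**2 + 4)/((k + 3)*(k**2 + 3*k + 1)).
Take A(k)=k + 1, B(k)=k + 3, C(k)=k**2 + 3*k + 1.
Solve (k + 1)·f(k+1) − (k + 2)·f(k) = k**2 + 3*k + 1.
Bound: deg f ≤ 2.
Solving with deg f ≤ 2: f(k) = k**2.
Get s_k = R·t_k = -k**2/(k + 1) with R(k) = B(k−1)f(k)/C(k) = k**2*(k + 2)/(k**2 + 3*k + 1).
s_(k+1) − s_k = (k**2*(k + 2) - (k + 1)**3)/((k + 1)*(k + 2)) = t_k.
Σ_(k=2)^n t_k = s_(n+1) − s_(2) = ((-n**2 - 2*n - 1)/(n + 2)) − (-4/3), i.e. (-3*n**2 - 2*n + 5)/(3*(n + 2)).

S(n) = (-3*n**2 - 2*n + 5)/(3*(n + 2))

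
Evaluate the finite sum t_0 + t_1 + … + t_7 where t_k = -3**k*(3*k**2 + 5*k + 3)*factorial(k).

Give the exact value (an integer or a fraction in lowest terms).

The ratio is 3*(3*k**3 + 14*k**2 + 22*k + 11)/(3*k**2 + 5*k + 3).
Normal form (A,B,C) = (3*k + 3, 1, k**2 + 5*k/3 + 1).
Solve (3*k + 3)·f(k+1) − (1)·f(k) = k**2 + 5*k/3 + 1.
deg f ≤ 1 (via 1,0,2).
Solving with deg f ≤ 1: f(k) = k/3.
R(k) = B(k−1)·f(k)/C(k) = k/(3*k**2 + 5*k + 3); s_k = R·t_k = -3**k*k*factorial(k).
Δs = -3**k*(3*k**2 + 5*k + 3)*factorial(k), as required.
Telescoping: Σ = s_(8) − s_(0) = -2116316160 − (0) = -2116316160.

Σ = -2116316160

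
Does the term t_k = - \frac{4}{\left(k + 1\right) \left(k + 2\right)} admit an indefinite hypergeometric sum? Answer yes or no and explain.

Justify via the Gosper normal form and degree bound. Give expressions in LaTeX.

t_(k+1)/t_k = (k + 1)/(k + 3).
So A=k + 1 and B=k + 3, with C=1.
f must satisfy (k + 1)·f(k+1) − (k + 2)·f(k) = 1.
d = 1 from the (1,1,0) case.
Match coefficients ⇒ f(k) = k.
Then R = B(k−1)f/C = k*(k + 2), so s_k = R(k)·t_k = -4*k/(k + 1).
s_(k+1) − s_k = -4/(k**2 + 3*k + 2) = t_k.

Yes. s_k = - \frac{4 k}{k + 1}.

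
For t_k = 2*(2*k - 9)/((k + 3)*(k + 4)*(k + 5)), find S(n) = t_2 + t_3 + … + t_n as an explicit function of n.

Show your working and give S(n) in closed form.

S(n) = (n**2 - 15*n + 14)/(6*(n**2 + 9*n + 20))

The ratio is (k + 3)*(2*k - 7)/((k + 6)*(2*k - 9)).
Take A(k)=k + 3, B(k)=k + 6, C(k)=k - 9/2.
f must satisfy (k + 3)·f(k+1) − (k + 5)·f(k) = k - 9/2.
Degrees (1,1,1) ⇒ d ≤ 2.
Coefficient equations give f(k) = -k*(k + 23)/16.
Get s_k = R·t_k = k*(-k - 23)/(4*(k + 3)*(k + 4)) with R(k) = B(k−1)f(k)/C(k) = -k*(k + 5)*(k + 23)/(8*(2*k - 9)).
Δs = 2*(2*k - 9)/(k**3 + 12*k**2 + 47*k + 60), as required.
Evaluate: s_(n+1) = (-n**2 - 25*n - 24)/(4*(n**2 + 9*n + 20)); subtract s_(2) = -5/12 ⇒ S(n) = (n**2 - 15*n + 14)/(6*(n**2 + 9*n + 20)).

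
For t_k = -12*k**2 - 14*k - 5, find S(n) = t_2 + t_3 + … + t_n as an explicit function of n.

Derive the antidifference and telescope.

S(n) = -4*n**3 - 13*n**2 - 14*n + 31

r(k) = (12*k**2 + 38*k + 31)/(12*k**2 + 14*k + 5) after simplifying.
Take A(k)=1, B(k)=1, C(k)=k**2 + 7*k/6 + 5/12.
Key eq: (1)·f(k+1) = (1)·f(k) + (k**2 + 7*k/6 + 5/12).
Degrees (0,0,2) ⇒ d ≤ 3.
A polynomial solution: f(k) = k**2*(4*k + 1)/12.
Then R = B(k−1)f/C = k**2*(4*k + 1)/(12*k**2 + 14*k + 5), so s_k = R(k)·t_k = k**2*(-4*k - 1).
Δs = -12*k**2 - 14*k - 5, as required.
Σ_(k=2)^n t_k = s_(n+1) − s_(2) = (-4*n**3 - 13*n**2 - 14*n - 5) − (-36), i.e. -4*n**3 - 13*n**2 - 14*n + 31.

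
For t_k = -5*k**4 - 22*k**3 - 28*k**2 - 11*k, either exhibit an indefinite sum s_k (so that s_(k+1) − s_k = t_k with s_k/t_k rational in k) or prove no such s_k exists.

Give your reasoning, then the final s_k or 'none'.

The ratio is (5*k**3 + 37*k**2 + 87*k + 66)/(k*(5*k**2 + 17*k + 11)).
Normal form (A,B,C) = (1, 1, k**4 + 22*k**3/5 + 28*k**2/5 + 11*k/5).
Set up (1)·f(k+1) − (1)·f(k) − (k**4 + 22*k**3/5 + 28*k**2/5 + 11*k/5) = 0.
Degrees (0,0,4) ⇒ d ≤ 5.
Match coefficients ⇒ f(k) = k*(k - 1)*(k + 1)*(k**2 + 3*k + 1)/5.
Get s_k = R·t_k = k*(-k**4 - 3*k**3 + 3*k + 1) with R(k) = B(k−1)f(k)/C(k) = (k - 1)*(k**2 + 3*k + 1)/(5*k**2 + 17*k + 11).
Δs = k*(-5*k**3 - 22*k**2 - 28*k - 11), as required.

s_k = k*(-k**4 - 3*k**3 + 3*k + 1)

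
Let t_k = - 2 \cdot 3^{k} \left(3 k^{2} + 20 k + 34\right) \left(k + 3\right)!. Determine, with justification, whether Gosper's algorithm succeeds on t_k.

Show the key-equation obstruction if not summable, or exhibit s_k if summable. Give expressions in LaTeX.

Yes. s_k = - 2 \cdot 3^{k} \left(k + 2\right) \left(k + 3\right)!.

The ratio is 3*(3*k**3 + 38*k**2 + 161*k + 228)/(3*k**2 + 20*k + 34).
So A=3*k + 12 and B=1, with C=k**2 + 20*k/3 + 34/3.
f must satisfy (3*k + 12)·f(k+1) − (1)·f(k) = k**2 + 20*k/3 + 34/3.
From deg A=1, deg B=0, deg C=2: d=1.
Solving with deg f ≤ 1: f(k) = (k + 2)/3.
So s_k = (B(k−1)f/C)·t_k = ((k + 2)/(3*k**2 + 20*k + 34))·t_k = -2*3**k*(k + 2)*factorial(k + 3).
Check: Δs_k = -2*3**k*(3*k**2 + 20*k + 34)*factorial(k + 3). ✓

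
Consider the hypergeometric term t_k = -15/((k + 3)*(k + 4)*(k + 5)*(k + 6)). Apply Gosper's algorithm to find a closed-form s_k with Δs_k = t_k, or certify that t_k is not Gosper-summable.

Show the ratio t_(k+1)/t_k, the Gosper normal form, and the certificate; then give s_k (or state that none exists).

The ratio is (k + 3)/(k + 7).
Normal form (A,B,C) = (k + 3, k + 7, 1).
Key eq: (k + 3)·f(k+1) = (k + 6)·f(k) + (1).
deg f ≤ 3 (via 1,1,0).
A polynomial solution: f(k) = k*(k**2 + 12*k + 47)/180.
Certificate R = B(k−1)f/C = k*(k + 6)*(k**2 + 12*k + 47)/180 gives s_k = k*(-k**2 - 12*k - 47)/(12*(k + 3)*(k + 4)*(k + 5)).
Δs = -15/(k**4 + 18*k**3 + 119*k**2 + 342*k + 360), as required.

s_k = k*(-k**2 - 12*k - 47)/(12*(k + 3)*(k + 4)*(k + 5))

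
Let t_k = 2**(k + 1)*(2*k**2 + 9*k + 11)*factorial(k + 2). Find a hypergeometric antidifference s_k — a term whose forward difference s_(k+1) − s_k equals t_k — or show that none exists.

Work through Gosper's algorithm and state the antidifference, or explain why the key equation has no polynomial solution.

s_k = 2**(k + 1)*(k + 1)*factorial(k + 2)

Compute t_(k+1)/t_k: get 2*(2*k**3 + 19*k**2 + 61*k + 66)/(2*k**2 + 9*k + 11).
Gosper form: A/B · C(k+1)/C(k) with A=2*k + 6, B=1, C=k**2 + 9*k/2 + 11/2.
f must satisfy (2*k + 6)·f(k+1) − (1)·f(k) = k**2 + 9*k/2 + 11/2.
From deg A=1, deg B=0, deg C=2: d=1.
Coefficient equations give f(k) = (k + 1)/2.
Certificate R = B(k−1)f/C = (k + 1)/(2*k**2 + 9*k + 11) gives s_k = 2**(k + 1)*(k + 1)*factorial(k + 2).
Verify: 2**(k + 1)*(2*k**2 + 9*k + 11)*factorial(k + 2) matches t_k.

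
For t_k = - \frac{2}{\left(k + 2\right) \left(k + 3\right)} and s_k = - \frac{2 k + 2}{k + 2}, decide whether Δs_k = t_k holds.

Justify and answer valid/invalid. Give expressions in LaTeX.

Valid — Δs_k = t_k.

s_(k+1) = 2*(-k - 2)/(k + 3)
s_(k+1) − s_k = -2/(k**2 + 5*k + 6)
(s_(k+1) − s_k) − t_k = 0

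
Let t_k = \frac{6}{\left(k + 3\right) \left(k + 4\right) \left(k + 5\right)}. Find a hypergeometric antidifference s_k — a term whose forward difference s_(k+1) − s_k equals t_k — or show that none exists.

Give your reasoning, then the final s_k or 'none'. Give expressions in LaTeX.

Ratio r(k) = (k + 3)/(k + 6).
A = k + 3, B = k + 6, C = 1.
Need (k + 3)·f(k+1) − (k + 5)·f(k) = 1.
Bound: deg f ≤ 2.
A polynomial solution: f(k) = k*(k + 7)/24.
Then R = B(k−1)f/C = k*(k + 5)*(k + 7)/24, so s_k = R(k)·t_k = k*(k + 7)/(4*(k + 3)*(k + 4)).
Check: Δs_k = 6/(k**3 + 12*k**2 + 47*k + 60). ✓

s_k = \frac{k \left(k + 7\right)}{4 \left(k + 3\right) \left(k + 4\right)}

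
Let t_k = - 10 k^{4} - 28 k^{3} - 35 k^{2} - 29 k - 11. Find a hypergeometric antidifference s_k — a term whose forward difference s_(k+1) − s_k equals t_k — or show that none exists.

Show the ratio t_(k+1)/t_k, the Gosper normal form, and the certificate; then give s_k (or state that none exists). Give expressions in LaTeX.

s_k = k \left(- 2 k^{4} - 2 k^{3} - k^{2} - 4 k - 2\right)

Ratio r(k) = (10*k**4 + 68*k**3 + 179*k**2 + 223*k + 113)/(10*k**4 + 28*k**3 + 35*k**2 + 29*k + 11).
Take A(k)=1, B(k)=1, C(k)=k**4 + 14*k**3/5 + 7*k**2/2 + 29*k/10 + 11/10.
Need (1)·f(k+1) − (1)·f(k) = k**4 + 14*k**3/5 + 7*k**2/2 + 29*k/10 + 11/10.
d = 5 from the (0,0,4) case.
Coefficient equations give f(k) = k*(2*k**4 + 2*k**3 + k**2 + 4*k + 2)/10.
Then R = B(k−1)f/C = k*(2*k**4 + 2*k**3 + k**2 + 4*k + 2)/(10*k**4 + 28*k**3 + 35*k**2 + 29*k + 11), so s_k = R(k)·t_k = k*(-2*k**4 - 2*k**3 - k**2 - 4*k - 2).
Δs = -10*k**4 - 28*k**3 - 35*k**2 - 29*k - 11, as required.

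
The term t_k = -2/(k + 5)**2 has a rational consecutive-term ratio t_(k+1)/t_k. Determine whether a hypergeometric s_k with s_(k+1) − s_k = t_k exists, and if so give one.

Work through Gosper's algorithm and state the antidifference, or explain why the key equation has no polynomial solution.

Compute t_(k+1)/t_k: get (k + 5)**2/(k + 6)**2.
Factor: A=k**2 + 10*k + 25; B=k**2 + 12*k + 36; C=1.
f must satisfy (k**2 + 10*k + 25)·f(k+1) − (k**2 + 10*k + 25)·f(k) = 1.
deg f ≤ 0 (via 2,2,0).
f = c0 ⇒ A·f(k+1) − B(k−1)·f(k) − C = -1. The system {-1 = 0} is inconsistent; no antidifference.

none — t_k is not Gosper-summable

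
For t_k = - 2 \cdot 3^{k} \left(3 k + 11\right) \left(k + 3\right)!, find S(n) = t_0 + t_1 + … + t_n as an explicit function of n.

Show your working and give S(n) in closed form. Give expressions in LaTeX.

S(n) = - 6 \cdot 3^{n} \left(n + 4\right)! + 12

t_(k+1)/t_k = 3*(k + 4)*(3*k + 14)/(3*k + 11).
Gosper form: A/B · C(k+1)/C(k) with A=3*k + 12, B=1, C=k + 11/3.
Key eq: (3*k + 12)·f(k+1) = (1)·f(k) + (k + 11/3).
Bound: deg f ≤ 0.
A polynomial solution: f(k) = 1/3.
Then R = B(k−1)f/C = 1/(3*k + 11), so s_k = R(k)·t_k = -2*3**k*factorial(k + 3).
Check: Δs_k = -2*3**k*(3*k + 11)*factorial(k + 3). ✓
Telescope: S(n) = s_(n+1) − s_(0) = -6*3**n*factorial(n + 4) − (-12) = -6*3**n*factorial(n + 4) + 12.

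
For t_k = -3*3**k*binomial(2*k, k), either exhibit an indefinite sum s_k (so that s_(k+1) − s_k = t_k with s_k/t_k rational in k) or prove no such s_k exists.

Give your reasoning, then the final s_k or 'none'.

r(k) = 6*(2*k + 1)/(k + 1) after simplifying.
Gosper form: A/B · C(k+1)/C(k) with A=12*k + 6, B=k + 1, C=1.
Key eq: (12*k + 6)·f(k+1) = (k)·f(k) + (1).
From deg A=1, deg B=1, deg C=0: d=-1.
deg f ≤ -1 is impossible — no certificate.

not Gosper-summable; s_k does not exist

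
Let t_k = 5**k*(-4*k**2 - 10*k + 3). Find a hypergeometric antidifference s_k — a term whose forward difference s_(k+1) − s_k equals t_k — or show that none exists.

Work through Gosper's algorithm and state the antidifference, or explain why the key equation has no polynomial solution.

r(k) = 5*(4*k**2 + 18*k + 11)/(4*k**2 + 10*k - 3) after simplifying.
A = 5, B = 1, C = k**2 + 5*k/2 - 3/4.
f must satisfy (5)·f(k+1) − (1)·f(k) = k**2 + 5*k/2 - 3/4.
d = 2 from the (0,0,2) case.
Solving with deg f ≤ 2: f(k) = (k**2 - 2)/4.
Certificate R = B(k−1)f/C = (k**2 - 2)/(4*k**2 + 10*k - 3) gives s_k = 5**k*(2 - k**2).
s_(k+1) − s_k = 5**k*(-4*k**2 - 10*k + 3) = t_k.

s_k = 5**k*(2 - k**2)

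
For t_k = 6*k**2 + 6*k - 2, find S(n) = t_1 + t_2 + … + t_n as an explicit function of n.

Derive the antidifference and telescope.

Ratio r(k) = (3*k**2 + 9*k + 5)/(3*k**2 + 3*k - 1).
Gosper form: A/B · C(k+1)/C(k) with A=1, B=1, C=k**2 + k - 1/3.
Solve (1)·f(k+1) − (1)·f(k) = k**2 + k - 1/3.
deg f ≤ 3 (via 0,0,2).
A polynomial solution: f(k) = k*(k**2 - 2)/3.
Then R = B(k−1)f/C = k*(k**2 - 2)/(3*k**2 + 3*k - 1), so s_k = R(k)·t_k = 2*k*(k**2 - 2).
s_(k+1) − s_k = 6*k**2 + 6*k - 2 = t_k.
s_(n+1) = 2*n**3 + 6*n**2 + 2*n - 2 and s_(1) = -2, so S(n) = 2*n*(n**2 + 3*n + 1).

S(n) = 2*n*(n**2 + 3*n + 1)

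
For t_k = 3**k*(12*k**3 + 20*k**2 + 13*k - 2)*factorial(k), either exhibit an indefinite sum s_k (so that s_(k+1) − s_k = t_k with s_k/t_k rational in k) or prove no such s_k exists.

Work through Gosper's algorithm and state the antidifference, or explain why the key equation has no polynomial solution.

t_(k+1)/t_k = 3*(12*k**4 + 68*k**3 + 145*k**2 + 132*k + 43)/(12*k**3 + 20*k**2 + 13*k - 2).
Take A(k)=3*k + 3, B(k)=1, C(k)=k**3 + 5*k**2/3 + 13*k/12 - 1/6.
Set up (3*k + 3)·f(k+1) − (1)·f(k) − (k**3 + 5*k**2/3 + 13*k/12 - 1/6) = 0.
d = 2 from the (1,0,3) case.
Match coefficients ⇒ f(k) = (4*k**2 - 4*k - 1)/12.
Then R = B(k−1)f/C = (4*k**2 - 4*k - 1)/(12*k**3 + 20*k**2 + 13*k - 2), so s_k = R(k)·t_k = 3**k*(4*k**2 - 4*k - 1)*factorial(k).
s_(k+1) − s_k = 3**k*(12*k**3 + 20*k**2 + 13*k - 2)*factorial(k) = t_k.

s_k = 3**k*(4*k**2 - 4*k - 1)*factorial(k)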